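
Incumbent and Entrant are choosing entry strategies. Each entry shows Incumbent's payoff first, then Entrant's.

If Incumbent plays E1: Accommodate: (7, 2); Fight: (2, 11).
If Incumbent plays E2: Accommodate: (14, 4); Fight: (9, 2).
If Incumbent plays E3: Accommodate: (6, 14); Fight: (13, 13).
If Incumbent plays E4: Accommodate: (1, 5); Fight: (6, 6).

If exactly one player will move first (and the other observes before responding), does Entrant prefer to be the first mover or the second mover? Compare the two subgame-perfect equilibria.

first

If Incumbent leads: Entrant's best replies are E1→Fight, E2→Accommodate, E3→Accommodate, E4→Fight; Incumbent's induced payoffs 2, 14, 6, 6; outcome (E2, Accommodate), payoffs (14, 4).
If Entrant leads: Incumbent's best replies are Accommodate→E2, Fight→E3; Entrant's induced payoffs 4, 13; outcome (E3, Fight), payoffs (13, 13).
Entrant gets 13 moving first and 4 moving second, so Entrant prefers to move first.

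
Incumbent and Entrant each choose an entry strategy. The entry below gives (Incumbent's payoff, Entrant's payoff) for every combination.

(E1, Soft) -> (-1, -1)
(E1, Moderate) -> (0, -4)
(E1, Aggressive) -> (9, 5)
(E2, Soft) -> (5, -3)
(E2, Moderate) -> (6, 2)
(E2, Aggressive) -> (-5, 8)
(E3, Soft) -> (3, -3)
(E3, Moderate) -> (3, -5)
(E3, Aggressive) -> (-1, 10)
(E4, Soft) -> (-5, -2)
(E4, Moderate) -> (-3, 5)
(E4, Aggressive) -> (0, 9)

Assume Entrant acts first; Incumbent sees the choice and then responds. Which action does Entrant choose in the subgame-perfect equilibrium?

Aggressive

Solve by backward induction (Entrant leads).
- Soft → Incumbent plays E2 (best of -1, 5, 3, -5); Entrant gets -3.
- Moderate → Incumbent plays E2 (best of 0, 6, 3, -3); Entrant gets 2.
- Aggressive → Incumbent plays E1 (best of 9, -5, -1, 0); Entrant gets 5.
Among -3, 2, 5, the best is 5 at Aggressive. Subgame-perfect outcome: (E1, Aggressive) with payoffs (9, 5).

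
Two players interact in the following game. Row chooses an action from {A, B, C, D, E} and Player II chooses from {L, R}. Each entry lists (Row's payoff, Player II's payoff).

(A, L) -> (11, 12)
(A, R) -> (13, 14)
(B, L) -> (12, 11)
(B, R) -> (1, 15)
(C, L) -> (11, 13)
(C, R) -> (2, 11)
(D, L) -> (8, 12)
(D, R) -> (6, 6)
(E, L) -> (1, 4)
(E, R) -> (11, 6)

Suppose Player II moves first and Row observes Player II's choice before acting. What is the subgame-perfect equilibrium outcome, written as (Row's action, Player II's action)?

Backward induction with Player II moving first.
- L → Row plays B (best of 11, 12, 11, 8, 1); Player II gets 11.
- R → Row plays A (best of 13, 1, 2, 6, 11); Player II gets 14.
Among 11, 14, the best is 14 at R. Subgame-perfect outcome: (A, R) with payoffs (13, 14).

(A, R)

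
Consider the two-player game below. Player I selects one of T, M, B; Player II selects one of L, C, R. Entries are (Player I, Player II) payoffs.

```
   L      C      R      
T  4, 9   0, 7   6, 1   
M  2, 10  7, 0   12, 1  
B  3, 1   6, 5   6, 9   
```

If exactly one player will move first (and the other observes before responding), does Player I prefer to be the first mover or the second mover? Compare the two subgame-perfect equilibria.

If Player I leads: Player II's best replies are T→L, M→L, B→R; Player I's induced payoffs 4, 2, 6; outcome (B, R), payoffs (6, 9).
If Player II leads: Player I's best replies are L→T, C→M, R→M; Player II's induced payoffs 9, 0, 1; outcome (T, L), payoffs (4, 9).
Player I gets 6 moving first and 4 moving second, so Player I prefers to move first.

first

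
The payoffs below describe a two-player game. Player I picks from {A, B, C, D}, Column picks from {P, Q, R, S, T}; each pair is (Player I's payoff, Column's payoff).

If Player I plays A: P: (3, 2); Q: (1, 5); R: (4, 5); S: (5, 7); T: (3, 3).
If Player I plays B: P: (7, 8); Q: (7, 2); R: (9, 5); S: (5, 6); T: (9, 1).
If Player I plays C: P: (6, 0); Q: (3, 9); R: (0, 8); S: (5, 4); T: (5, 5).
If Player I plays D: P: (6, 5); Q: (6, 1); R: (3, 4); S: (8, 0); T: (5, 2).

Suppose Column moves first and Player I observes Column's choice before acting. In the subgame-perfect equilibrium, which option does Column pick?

Backward induction with Column moving first.
- P: BR = B, leader payoff 8.
- Q: BR = B, leader payoff 2.
- R: BR = B, leader payoff 5.
- S: BR = D, leader payoff 0.
- T: BR = B, leader payoff 1.
Among 8, 2, 5, 0, 1, the best is 8 at P. Subgame-perfect outcome: (B, P) with payoffs (7, 8).

P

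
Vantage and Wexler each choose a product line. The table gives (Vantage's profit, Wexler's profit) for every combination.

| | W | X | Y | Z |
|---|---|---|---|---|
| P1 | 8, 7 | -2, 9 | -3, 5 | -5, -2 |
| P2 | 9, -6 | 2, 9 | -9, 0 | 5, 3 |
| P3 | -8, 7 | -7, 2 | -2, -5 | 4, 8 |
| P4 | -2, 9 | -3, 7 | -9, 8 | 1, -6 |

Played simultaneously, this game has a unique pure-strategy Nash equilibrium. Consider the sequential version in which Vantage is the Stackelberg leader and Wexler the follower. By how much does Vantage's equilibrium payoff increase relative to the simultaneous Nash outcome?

2

Solve by backward induction (Vantage leads).
- P1: BR = X, leader payoff -2.
- P2: BR = X, leader payoff 2.
- P3: BR = Z, leader payoff 4.
- P4: BR = W, leader payoff -2.
Vantage's induced payoffs are -2, 2, 4, -2, so Vantage commits to P3. Subgame-perfect outcome: (P3, Z) with payoffs (4, 8).
Under simultaneous play:
Vantage's best replies: W→P2; X→P2; Y→P3; Z→P2.
Wexler's best replies: P1→X; P2→X; P3→Z; P4→W.
Only (P2, X) has each player best-responding; Nash payoffs (2, 9).
Vantage's commitment gain: 4 − 2 = 2.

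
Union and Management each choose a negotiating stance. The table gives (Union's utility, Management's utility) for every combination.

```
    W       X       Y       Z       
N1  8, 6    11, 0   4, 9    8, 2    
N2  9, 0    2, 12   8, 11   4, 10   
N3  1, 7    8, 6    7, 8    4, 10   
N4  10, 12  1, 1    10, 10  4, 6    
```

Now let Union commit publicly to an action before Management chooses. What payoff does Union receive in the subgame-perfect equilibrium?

10

Work backward from Management's decision.
- N1: Management compares 6, 0, 9, 2 and picks Y; Union would get 4.
- N2: Management compares 0, 12, 11, 10 and picks X; Union would get 2.
- N3: Management compares 7, 6, 8, 10 and picks Z; Union would get 4.
- N4: Management compares 12, 1, 10, 6 and picks W; Union would get 10.
Union's induced payoffs are 4, 2, 4, 10, so Union commits to N4. Subgame-perfect outcome: (N4, W) with payoffs (10, 12).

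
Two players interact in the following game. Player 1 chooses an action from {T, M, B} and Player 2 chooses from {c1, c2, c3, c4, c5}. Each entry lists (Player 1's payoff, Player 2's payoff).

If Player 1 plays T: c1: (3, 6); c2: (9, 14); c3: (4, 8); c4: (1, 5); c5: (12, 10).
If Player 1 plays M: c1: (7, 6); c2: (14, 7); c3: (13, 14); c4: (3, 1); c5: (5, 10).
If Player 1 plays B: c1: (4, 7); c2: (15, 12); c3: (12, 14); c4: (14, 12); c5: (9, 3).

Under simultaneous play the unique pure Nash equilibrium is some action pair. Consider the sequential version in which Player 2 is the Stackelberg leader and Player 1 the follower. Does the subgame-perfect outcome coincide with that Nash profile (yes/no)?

yes

Player 1 best-responds to each possible Player 2 move:
- c1: Player 1 compares 3, 7, 4 and picks M; Player 2 would get 6.
- c2: Player 1 compares 9, 14, 15 and picks B; Player 2 would get 12.
- c3: Player 1 compares 4, 13, 12 and picks M; Player 2 would get 14.
- c4: Player 1 compares 1, 3, 14 and picks B; Player 2 would get 12.
- c5: Player 1 compares 12, 5, 9 and picks T; Player 2 would get 10.
Player 2's induced payoffs are 6, 12, 14, 12, 10, so Player 2 commits to c3. Subgame-perfect outcome: (M, c3) with payoffs (13, 14).
For the simultaneous game, intersect best replies.
Player 1's best replies: c1→M; c2→B; c3→M; c4→B; c5→T.
Player 2's best replies: T→c2; M→c3; B→c3.
The unique mutual best reply is (M, c3), giving (13, 14).
Sequential outcome (M, c3) coincides with the Nash profile (M, c3).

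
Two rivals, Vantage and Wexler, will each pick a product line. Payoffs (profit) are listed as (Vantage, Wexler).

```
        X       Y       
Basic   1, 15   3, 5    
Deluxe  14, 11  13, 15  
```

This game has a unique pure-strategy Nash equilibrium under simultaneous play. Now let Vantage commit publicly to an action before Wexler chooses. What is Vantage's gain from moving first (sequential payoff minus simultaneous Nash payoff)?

0

Wexler best-responds to each possible Vantage move:
- Basic: Wexler compares 15, 5 and picks X; Vantage would get 1.
- Deluxe: Wexler compares 11, 15 and picks Y; Vantage would get 13.
Maximizing over 1, 13, Vantage chooses Deluxe. Subgame-perfect outcome: (Deluxe, Y) with payoffs (13, 15).
Under simultaneous play:
Vantage's best replies: X→Deluxe; Y→Deluxe.
Wexler's best replies: Basic→X; Deluxe→Y.
Only (Deluxe, Y) has each player best-responding; Nash payoffs (13, 15).
Vantage's commitment gain: 13 − 13 = 0.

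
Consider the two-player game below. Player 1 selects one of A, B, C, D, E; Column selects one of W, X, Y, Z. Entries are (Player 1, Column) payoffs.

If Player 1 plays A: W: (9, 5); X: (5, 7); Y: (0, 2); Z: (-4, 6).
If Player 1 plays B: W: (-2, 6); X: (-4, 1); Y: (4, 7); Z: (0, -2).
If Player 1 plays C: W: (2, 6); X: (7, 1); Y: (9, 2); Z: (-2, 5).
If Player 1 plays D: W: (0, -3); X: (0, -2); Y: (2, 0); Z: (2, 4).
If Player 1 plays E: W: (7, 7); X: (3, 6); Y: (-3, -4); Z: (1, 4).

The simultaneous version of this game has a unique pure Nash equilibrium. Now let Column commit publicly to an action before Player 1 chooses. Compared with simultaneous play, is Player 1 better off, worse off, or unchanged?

Player 1 best-responds to each possible Column move:
- W → Player 1 plays A (best of 9, -2, 2, 0, 7); Column gets 5.
- X → Player 1 plays C (best of 5, -4, 7, 0, 3); Column gets 1.
- Y → Player 1 plays C (best of 0, 4, 9, 2, -3); Column gets 2.
- Z → Player 1 plays D (best of -4, 0, -2, 2, 1); Column gets 4.
Column's induced payoffs are 5, 1, 2, 4, so Column commits to W. Subgame-perfect outcome: (A, W) with payoffs (9, 5).
Now find the simultaneous Nash equilibrium.
Player 1's best replies: W→A; X→C; Y→C; Z→D.
Column's best replies: A→X; B→Y; C→W; D→Z; E→W.
Only (D, Z) has each player best-responding; Nash payoffs (2, 4).
Player 1 earns 9 sequentially versus 2 at the Nash outcome: better off.

better off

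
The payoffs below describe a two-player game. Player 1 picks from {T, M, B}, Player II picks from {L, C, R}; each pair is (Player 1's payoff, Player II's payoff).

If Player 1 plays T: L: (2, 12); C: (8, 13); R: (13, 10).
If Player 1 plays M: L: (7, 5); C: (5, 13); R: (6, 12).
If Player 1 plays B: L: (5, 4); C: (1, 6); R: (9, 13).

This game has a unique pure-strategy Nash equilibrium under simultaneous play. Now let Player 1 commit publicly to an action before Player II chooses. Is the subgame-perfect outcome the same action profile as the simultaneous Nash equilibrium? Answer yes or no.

no

Backward induction with Player 1 moving first.
- T: Player II compares 12, 13, 10 and picks C; Player 1 would get 8.
- M: Player II compares 5, 13, 12 and picks C; Player 1 would get 5.
- B: Player II compares 4, 6, 13 and picks R; Player 1 would get 9.
Maximizing over 8, 5, 9, Player 1 chooses B. Subgame-perfect outcome: (B, R) with payoffs (9, 13).
Under simultaneous play:
Player 1's best replies: L→M; C→T; R→T.
Player II's best replies: T→C; M→C; B→R.
Only (T, C) has each player best-responding; Nash payoffs (8, 13).
Sequential outcome (B, R) differs from the Nash profile (T, C).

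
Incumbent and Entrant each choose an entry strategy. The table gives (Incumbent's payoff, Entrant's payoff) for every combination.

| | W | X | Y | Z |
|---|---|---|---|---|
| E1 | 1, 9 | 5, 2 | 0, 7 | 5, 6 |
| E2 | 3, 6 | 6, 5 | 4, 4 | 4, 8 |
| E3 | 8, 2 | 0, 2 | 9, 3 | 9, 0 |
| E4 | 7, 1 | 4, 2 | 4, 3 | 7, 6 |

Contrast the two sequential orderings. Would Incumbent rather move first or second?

If Incumbent leads: Entrant's best replies are E1→W, E2→Z, E3→Y, E4→Z; Incumbent's induced payoffs 1, 4, 9, 7; outcome (E3, Y), payoffs (9, 3).
If Entrant leads: Incumbent's best replies are W→E3, X→E2, Y→E3, Z→E3; Entrant's induced payoffs 2, 5, 3, 0; outcome (E2, X), payoffs (6, 5).
Incumbent gets 9 moving first and 6 moving second, so Incumbent prefers to move first.

first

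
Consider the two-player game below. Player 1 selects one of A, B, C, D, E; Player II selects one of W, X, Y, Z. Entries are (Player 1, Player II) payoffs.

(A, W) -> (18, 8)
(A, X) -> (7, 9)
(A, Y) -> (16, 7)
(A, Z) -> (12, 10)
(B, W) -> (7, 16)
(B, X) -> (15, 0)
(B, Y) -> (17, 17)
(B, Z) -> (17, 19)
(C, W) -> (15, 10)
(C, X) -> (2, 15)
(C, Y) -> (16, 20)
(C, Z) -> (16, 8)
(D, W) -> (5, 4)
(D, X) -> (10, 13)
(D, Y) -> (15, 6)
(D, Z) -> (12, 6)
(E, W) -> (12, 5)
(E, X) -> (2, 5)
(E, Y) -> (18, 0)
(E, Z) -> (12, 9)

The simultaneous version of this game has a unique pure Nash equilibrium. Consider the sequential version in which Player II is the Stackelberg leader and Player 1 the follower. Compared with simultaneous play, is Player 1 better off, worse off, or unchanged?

unchanged

Player 1 best-responds to each possible Player II move:
- W → Player 1 plays A (best of 18, 7, 15, 5, 12); Player II gets 8.
- X → Player 1 plays B (best of 7, 15, 2, 10, 2); Player II gets 0.
- Y → Player 1 plays E (best of 16, 17, 16, 15, 18); Player II gets 0.
- Z → Player 1 plays B (best of 12, 17, 16, 12, 12); Player II gets 19.
Player II's induced payoffs are 8, 0, 0, 19, so Player II commits to Z. Subgame-perfect outcome: (B, Z) with payoffs (17, 19).
Under simultaneous play:
Player 1's best replies: W→A; X→B; Y→E; Z→B.
Player II's best replies: A→Z; B→Z; C→Y; D→X; E→Z.
Only (B, Z) has each player best-responding; Nash payoffs (17, 19).
Player 1 earns 17 sequentially versus 17 at the Nash outcome: unchanged.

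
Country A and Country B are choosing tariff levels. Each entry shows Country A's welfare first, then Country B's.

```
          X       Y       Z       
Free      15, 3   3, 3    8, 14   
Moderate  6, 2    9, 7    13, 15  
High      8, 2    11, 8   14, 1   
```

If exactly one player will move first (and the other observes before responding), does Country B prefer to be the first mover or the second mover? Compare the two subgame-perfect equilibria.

If Country A leads: Country B's best replies are Free→Z, Moderate→Z, High→Y; Country A's induced payoffs 8, 13, 11; outcome (Moderate, Z), payoffs (13, 15).
If Country B leads: Country A's best replies are X→Free, Y→High, Z→High; Country B's induced payoffs 3, 8, 1; outcome (High, Y), payoffs (11, 8).
Country B gets 8 moving first and 15 moving second, so Country B prefers to move second.

second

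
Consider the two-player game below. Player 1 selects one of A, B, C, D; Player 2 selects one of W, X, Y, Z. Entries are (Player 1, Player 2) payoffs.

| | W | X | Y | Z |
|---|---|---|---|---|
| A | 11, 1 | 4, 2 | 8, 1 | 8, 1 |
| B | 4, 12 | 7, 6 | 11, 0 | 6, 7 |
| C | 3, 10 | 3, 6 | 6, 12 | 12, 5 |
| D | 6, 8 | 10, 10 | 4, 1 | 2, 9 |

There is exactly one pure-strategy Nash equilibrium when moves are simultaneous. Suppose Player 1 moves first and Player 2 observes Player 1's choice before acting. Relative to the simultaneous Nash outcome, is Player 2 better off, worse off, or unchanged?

Player 2 best-responds to each possible Player 1 move:
- A → Player 2 plays X (best of 1, 2, 1, 1); Player 1 gets 4.
- B → Player 2 plays W (best of 12, 6, 0, 7); Player 1 gets 4.
- C → Player 2 plays Y (best of 10, 6, 12, 5); Player 1 gets 6.
- D → Player 2 plays X (best of 8, 10, 1, 9); Player 1 gets 10.
Player 1's induced payoffs are 4, 4, 6, 10, so Player 1 commits to D. Subgame-perfect outcome: (D, X) with payoffs (10, 10).
Now find the simultaneous Nash equilibrium.
Player 1's best replies: W→A; X→D; Y→B; Z→C.
Player 2's best replies: A→X; B→W; C→Y; D→X.
Only (D, X) has each player best-responding; Nash payoffs (10, 10).
Player 2 earns 10 sequentially versus 10 at the Nash outcome: unchanged.

unchanged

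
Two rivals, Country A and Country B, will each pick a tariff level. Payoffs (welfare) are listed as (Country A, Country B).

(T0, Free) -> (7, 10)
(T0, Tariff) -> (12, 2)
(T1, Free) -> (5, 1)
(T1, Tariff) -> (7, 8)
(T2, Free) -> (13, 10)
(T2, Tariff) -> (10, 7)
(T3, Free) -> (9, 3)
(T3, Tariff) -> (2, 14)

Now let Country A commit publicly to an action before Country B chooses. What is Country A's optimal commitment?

T2

Backward induction with Country A moving first.
- T0 → Country B plays Free (best of 10, 2); Country A gets 7.
- T1 → Country B plays Tariff (best of 1, 8); Country A gets 7.
- T2 → Country B plays Free (best of 10, 7); Country A gets 13.
- T3 → Country B plays Tariff (best of 3, 14); Country A gets 2.
Among 7, 7, 13, 2, the best is 13 at T2. Subgame-perfect outcome: (T2, Free) with payoffs (13, 10).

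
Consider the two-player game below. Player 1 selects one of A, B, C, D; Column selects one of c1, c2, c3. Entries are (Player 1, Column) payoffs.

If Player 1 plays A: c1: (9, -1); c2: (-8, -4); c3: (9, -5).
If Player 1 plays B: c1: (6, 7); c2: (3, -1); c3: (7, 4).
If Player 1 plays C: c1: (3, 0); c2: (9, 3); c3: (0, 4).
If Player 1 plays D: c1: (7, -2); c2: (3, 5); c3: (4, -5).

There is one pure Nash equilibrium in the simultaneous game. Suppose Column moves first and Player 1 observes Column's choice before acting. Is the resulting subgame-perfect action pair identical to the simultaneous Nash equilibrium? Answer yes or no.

no

Work backward from Player 1's decision.
- c1 → Player 1 plays A (best of 9, 6, 3, 7); Column gets -1.
- c2 → Player 1 plays C (best of -8, 3, 9, 3); Column gets 3.
- c3 → Player 1 plays A (best of 9, 7, 0, 4); Column gets -5.
Maximizing over -1, 3, -5, Column chooses c2. Subgame-perfect outcome: (C, c2) with payoffs (9, 3).
For the simultaneous game, intersect best replies.
Player 1's best replies: c1→A; c2→C; c3→A.
Column's best replies: A→c1; B→c1; C→c3; D→c2.
Only (A, c1) has each player best-responding; Nash payoffs (9, -1).
Sequential outcome (C, c2) differs from the Nash profile (A, c1).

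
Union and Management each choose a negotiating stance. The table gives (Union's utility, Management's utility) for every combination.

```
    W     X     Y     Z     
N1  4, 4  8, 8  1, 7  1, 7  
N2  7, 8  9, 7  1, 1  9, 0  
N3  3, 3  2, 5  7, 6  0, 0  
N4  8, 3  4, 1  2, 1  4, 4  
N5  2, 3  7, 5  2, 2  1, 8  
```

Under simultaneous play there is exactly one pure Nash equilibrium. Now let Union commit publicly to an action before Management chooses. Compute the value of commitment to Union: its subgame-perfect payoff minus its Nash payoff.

1

Solve by backward induction (Union leads).
- N1: BR = X, leader payoff 8.
- N2: BR = W, leader payoff 7.
- N3: BR = Y, leader payoff 7.
- N4: BR = Z, leader payoff 4.
- N5: BR = Z, leader payoff 1.
Union's induced payoffs are 8, 7, 7, 4, 1, so Union commits to N1. Subgame-perfect outcome: (N1, X) with payoffs (8, 8).
Under simultaneous play:
Union's best replies: W→N4; X→N2; Y→N3; Z→N2.
Management's best replies: N1→X; N2→W; N3→Y; N4→Z; N5→Z.
The unique mutual best reply is (N3, Y), giving (7, 6).
Union's commitment gain: 8 − 7 = 1.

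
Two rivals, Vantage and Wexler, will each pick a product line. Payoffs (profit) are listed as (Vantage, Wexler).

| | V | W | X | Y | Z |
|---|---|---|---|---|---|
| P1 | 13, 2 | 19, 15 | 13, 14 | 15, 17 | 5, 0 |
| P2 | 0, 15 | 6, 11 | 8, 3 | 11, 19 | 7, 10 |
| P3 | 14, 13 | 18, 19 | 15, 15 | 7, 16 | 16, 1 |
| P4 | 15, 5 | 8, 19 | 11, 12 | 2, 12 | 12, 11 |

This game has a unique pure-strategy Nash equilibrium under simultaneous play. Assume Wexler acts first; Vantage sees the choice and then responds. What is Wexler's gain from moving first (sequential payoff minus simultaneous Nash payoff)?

0

Backward induction with Wexler moving first.
- V → Vantage plays P4 (best of 13, 0, 14, 15); Wexler gets 5.
- W → Vantage plays P1 (best of 19, 6, 18, 8); Wexler gets 15.
- X → Vantage plays P3 (best of 13, 8, 15, 11); Wexler gets 15.
- Y → Vantage plays P1 (best of 15, 11, 7, 2); Wexler gets 17.
- Z → Vantage plays P3 (best of 5, 7, 16, 12); Wexler gets 1.
Among 5, 15, 15, 17, 1, the best is 17 at Y. Subgame-perfect outcome: (P1, Y) with payoffs (15, 17).
Now find the simultaneous Nash equilibrium.
Vantage's best replies: V→P4; W→P1; X→P3; Y→P1; Z→P3.
Wexler's best replies: P1→Y; P2→Y; P3→W; P4→W.
The unique mutual best reply is (P1, Y), giving (15, 17).
Wexler's commitment gain: 17 − 17 = 0.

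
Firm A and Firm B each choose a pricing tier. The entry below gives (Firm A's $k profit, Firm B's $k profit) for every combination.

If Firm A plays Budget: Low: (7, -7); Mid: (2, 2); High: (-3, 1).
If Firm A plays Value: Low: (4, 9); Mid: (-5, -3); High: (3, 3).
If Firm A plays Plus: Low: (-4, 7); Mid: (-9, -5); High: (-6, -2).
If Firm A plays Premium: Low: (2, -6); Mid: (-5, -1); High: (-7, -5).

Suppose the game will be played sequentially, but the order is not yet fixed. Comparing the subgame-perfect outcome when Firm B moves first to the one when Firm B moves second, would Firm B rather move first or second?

second

If Firm A leads: Firm B's best replies are Budget→Mid, Value→Low, Plus→Low, Premium→Mid; Firm A's induced payoffs 2, 4, -4, -5; outcome (Value, Low), payoffs (4, 9).
If Firm B leads: Firm A's best replies are Low→Budget, Mid→Budget, High→Value; Firm B's induced payoffs -7, 2, 3; outcome (Value, High), payoffs (3, 3).
Firm B gets 3 moving first and 9 moving second, so Firm B prefers to move second.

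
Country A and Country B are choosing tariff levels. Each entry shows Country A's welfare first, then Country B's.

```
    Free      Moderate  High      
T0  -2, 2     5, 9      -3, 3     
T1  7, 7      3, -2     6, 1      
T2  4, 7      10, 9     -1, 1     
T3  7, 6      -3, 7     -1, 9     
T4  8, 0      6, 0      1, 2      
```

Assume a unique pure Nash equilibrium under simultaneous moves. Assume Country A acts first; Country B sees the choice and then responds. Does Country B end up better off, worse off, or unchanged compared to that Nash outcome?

unchanged

Solve by backward induction (Country A leads).
- T0: Country B compares 2, 9, 3 and picks Moderate; Country A would get 5.
- T1: Country B compares 7, -2, 1 and picks Free; Country A would get 7.
- T2: Country B compares 7, 9, 1 and picks Moderate; Country A would get 10.
- T3: Country B compares 6, 7, 9 and picks High; Country A would get -1.
- T4: Country B compares 0, 0, 2 and picks High; Country A would get 1.
Among 5, 7, 10, -1, 1, the best is 10 at T2. Subgame-perfect outcome: (T2, Moderate) with payoffs (10, 9).
Now find the simultaneous Nash equilibrium.
Country A's best replies: Free→T4; Moderate→T2; High→T1.
Country B's best replies: T0→Moderate; T1→Free; T2→Moderate; T3→High; T4→High.
Only (T2, Moderate) has each player best-responding; Nash payoffs (10, 9).
Country B earns 9 sequentially versus 9 at the Nash outcome: unchanged.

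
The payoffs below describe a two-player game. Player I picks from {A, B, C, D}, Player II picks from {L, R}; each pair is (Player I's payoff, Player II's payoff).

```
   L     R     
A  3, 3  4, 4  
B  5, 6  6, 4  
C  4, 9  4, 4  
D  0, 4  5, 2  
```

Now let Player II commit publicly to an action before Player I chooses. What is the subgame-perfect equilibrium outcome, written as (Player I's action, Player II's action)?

Player I best-responds to each possible Player II move:
- L: Player I compares 3, 5, 4, 0 and picks B; Player II would get 6.
- R: Player I compares 4, 6, 4, 5 and picks B; Player II would get 4.
Player II's induced payoffs are 6, 4, so Player II commits to L. Subgame-perfect outcome: (B, L) with payoffs (5, 6).

(B, L)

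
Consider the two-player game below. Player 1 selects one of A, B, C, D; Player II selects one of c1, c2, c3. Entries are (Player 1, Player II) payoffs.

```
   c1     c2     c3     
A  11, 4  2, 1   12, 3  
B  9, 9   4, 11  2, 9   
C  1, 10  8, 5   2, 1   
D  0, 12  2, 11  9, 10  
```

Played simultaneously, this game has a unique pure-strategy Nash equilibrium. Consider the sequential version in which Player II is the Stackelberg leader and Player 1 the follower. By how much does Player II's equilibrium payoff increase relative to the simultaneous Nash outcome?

Player 1 best-responds to each possible Player II move:
- c1: BR = A, leader payoff 4.
- c2: BR = C, leader payoff 5.
- c3: BR = A, leader payoff 3.
Among 4, 5, 3, the best is 5 at c2. Subgame-perfect outcome: (C, c2) with payoffs (8, 5).
Under simultaneous play:
Player 1's best replies: c1→A; c2→C; c3→A.
Player II's best replies: A→c1; B→c2; C→c1; D→c1.
Only (A, c1) has each player best-responding; Nash payoffs (11, 4).
Player II's commitment gain: 5 − 4 = 1.

1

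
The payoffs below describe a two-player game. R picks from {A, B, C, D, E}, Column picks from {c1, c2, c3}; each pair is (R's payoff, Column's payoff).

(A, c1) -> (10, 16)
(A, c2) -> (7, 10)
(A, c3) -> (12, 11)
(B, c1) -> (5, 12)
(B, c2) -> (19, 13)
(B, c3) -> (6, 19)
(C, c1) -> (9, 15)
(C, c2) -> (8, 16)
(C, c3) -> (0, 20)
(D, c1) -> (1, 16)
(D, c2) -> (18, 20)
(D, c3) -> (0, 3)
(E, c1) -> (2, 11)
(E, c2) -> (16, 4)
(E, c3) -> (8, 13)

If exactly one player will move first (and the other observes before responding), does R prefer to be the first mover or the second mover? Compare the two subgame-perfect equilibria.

If R leads: Column's best replies are A→c1, B→c3, C→c3, D→c2, E→c3; R's induced payoffs 10, 6, 0, 18, 8; outcome (D, c2), payoffs (18, 20).
If Column leads: R's best replies are c1→A, c2→B, c3→A; Column's induced payoffs 16, 13, 11; outcome (A, c1), payoffs (10, 16).
R gets 18 moving first and 10 moving second, so R prefers to move first.

first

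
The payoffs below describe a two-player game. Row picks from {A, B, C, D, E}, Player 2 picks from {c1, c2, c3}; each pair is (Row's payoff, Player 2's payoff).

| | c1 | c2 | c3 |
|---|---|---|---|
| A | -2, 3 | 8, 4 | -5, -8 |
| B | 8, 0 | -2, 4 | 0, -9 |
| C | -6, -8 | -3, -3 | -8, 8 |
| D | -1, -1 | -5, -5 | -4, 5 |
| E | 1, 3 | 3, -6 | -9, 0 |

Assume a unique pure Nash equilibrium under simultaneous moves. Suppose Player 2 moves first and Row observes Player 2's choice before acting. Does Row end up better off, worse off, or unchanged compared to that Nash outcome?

unchanged

Work backward from Row's decision.
- c1: Row compares -2, 8, -6, -1, 1 and picks B; Player 2 would get 0.
- c2: Row compares 8, -2, -3, -5, 3 and picks A; Player 2 would get 4.
- c3: Row compares -5, 0, -8, -4, -9 and picks B; Player 2 would get -9.
Maximizing over 0, 4, -9, Player 2 chooses c2. Subgame-perfect outcome: (A, c2) with payoffs (8, 4).
For the simultaneous game, intersect best replies.
Row's best replies: c1→B; c2→A; c3→B.
Player 2's best replies: A→c2; B→c2; C→c3; D→c3; E→c1.
Only (A, c2) has each player best-responding; Nash payoffs (8, 4).
Row earns 8 sequentially versus 8 at the Nash outcome: unchanged.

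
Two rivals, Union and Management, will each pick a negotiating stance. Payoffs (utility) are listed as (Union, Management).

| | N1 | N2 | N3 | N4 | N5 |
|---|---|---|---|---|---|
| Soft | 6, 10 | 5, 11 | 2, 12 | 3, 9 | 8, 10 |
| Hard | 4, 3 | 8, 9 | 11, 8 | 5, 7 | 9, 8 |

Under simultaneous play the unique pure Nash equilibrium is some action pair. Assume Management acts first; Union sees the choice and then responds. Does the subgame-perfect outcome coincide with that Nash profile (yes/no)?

Backward induction with Management moving first.
- N1 → Union plays Soft (best of 6, 4); Management gets 10.
- N2 → Union plays Hard (best of 5, 8); Management gets 9.
- N3 → Union plays Hard (best of 2, 11); Management gets 8.
- N4 → Union plays Hard (best of 3, 5); Management gets 7.
- N5 → Union plays Hard (best of 8, 9); Management gets 8.
Among 10, 9, 8, 7, 8, the best is 10 at N1. Subgame-perfect outcome: (Soft, N1) with payoffs (6, 10).
For the simultaneous game, intersect best replies.
Union's best replies: N1→Soft; N2→Hard; N3→Hard; N4→Hard; N5→Hard.
Management's best replies: Soft→N3; Hard→N2.
Only (Hard, N2) has each player best-responding; Nash payoffs (8, 9).
Sequential outcome (Soft, N1) differs from the Nash profile (Hard, N2).

no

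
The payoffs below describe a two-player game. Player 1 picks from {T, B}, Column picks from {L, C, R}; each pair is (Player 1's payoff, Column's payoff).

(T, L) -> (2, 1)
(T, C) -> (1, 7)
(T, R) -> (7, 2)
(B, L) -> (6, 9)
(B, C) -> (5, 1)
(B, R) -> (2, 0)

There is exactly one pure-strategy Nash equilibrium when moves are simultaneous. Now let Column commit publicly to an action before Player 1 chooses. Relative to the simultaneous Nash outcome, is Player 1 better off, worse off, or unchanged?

Work backward from Player 1's decision.
- L: Player 1 compares 2, 6 and picks B; Column would get 9.
- C: Player 1 compares 1, 5 and picks B; Column would get 1.
- R: Player 1 compares 7, 2 and picks T; Column would get 2.
Maximizing over 9, 1, 2, Column chooses L. Subgame-perfect outcome: (B, L) with payoffs (6, 9).
For the simultaneous game, intersect best replies.
Player 1's best replies: L→B; C→B; R→T.
Column's best replies: T→C; B→L.
Only (B, L) has each player best-responding; Nash payoffs (6, 9).
Player 1 earns 6 sequentially versus 6 at the Nash outcome: unchanged.

unchanged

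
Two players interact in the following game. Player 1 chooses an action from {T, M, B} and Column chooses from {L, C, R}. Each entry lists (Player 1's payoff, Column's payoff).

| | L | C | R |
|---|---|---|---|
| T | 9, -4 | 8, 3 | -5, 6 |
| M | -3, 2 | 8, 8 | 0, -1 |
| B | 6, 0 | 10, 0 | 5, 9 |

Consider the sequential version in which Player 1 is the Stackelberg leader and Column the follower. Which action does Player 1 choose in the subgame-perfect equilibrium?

M

Work backward from Column's decision.
- T: Column compares -4, 3, 6 and picks R; Player 1 would get -5.
- M: Column compares 2, 8, -1 and picks C; Player 1 would get 8.
- B: Column compares 0, 0, 9 and picks R; Player 1 would get 5.
Player 1's induced payoffs are -5, 8, 5, so Player 1 commits to M. Subgame-perfect outcome: (M, C) with payoffs (8, 8).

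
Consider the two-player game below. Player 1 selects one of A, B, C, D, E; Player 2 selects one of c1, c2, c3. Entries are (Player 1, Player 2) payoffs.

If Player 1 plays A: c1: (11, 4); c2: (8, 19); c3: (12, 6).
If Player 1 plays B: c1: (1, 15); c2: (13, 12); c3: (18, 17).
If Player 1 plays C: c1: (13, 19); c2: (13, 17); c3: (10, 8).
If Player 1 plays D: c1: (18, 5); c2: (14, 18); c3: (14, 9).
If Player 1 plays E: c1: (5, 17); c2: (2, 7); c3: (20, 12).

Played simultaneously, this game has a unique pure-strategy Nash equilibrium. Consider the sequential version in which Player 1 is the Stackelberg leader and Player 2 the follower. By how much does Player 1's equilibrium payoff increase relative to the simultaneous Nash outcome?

Backward induction with Player 1 moving first.
- A → Player 2 plays c2 (best of 4, 19, 6); Player 1 gets 8.
- B → Player 2 plays c3 (best of 15, 12, 17); Player 1 gets 18.
- C → Player 2 plays c1 (best of 19, 17, 8); Player 1 gets 13.
- D → Player 2 plays c2 (best of 5, 18, 9); Player 1 gets 14.
- E → Player 2 plays c1 (best of 17, 7, 12); Player 1 gets 5.
Maximizing over 8, 18, 13, 14, 5, Player 1 chooses B. Subgame-perfect outcome: (B, c3) with payoffs (18, 17).
For the simultaneous game, intersect best replies.
Player 1's best replies: c1→D; c2→D; c3→E.
Player 2's best replies: A→c2; B→c3; C→c1; D→c2; E→c1.
Only (D, c2) has each player best-responding; Nash payoffs (14, 18).
Player 1's commitment gain: 18 − 14 = 4.

4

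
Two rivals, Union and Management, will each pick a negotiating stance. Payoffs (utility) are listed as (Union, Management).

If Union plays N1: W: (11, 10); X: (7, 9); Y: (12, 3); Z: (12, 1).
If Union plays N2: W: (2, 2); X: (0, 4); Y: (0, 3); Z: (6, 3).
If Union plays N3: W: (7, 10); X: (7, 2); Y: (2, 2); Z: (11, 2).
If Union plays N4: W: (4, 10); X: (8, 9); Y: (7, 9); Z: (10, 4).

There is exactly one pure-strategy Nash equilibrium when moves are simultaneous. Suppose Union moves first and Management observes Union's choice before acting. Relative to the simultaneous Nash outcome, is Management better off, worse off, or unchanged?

unchanged

Management best-responds to each possible Union move:
- N1: Management compares 10, 9, 3, 1 and picks W; Union would get 11.
- N2: Management compares 2, 4, 3, 3 and picks X; Union would get 0.
- N3: Management compares 10, 2, 2, 2 and picks W; Union would get 7.
- N4: Management compares 10, 9, 9, 4 and picks W; Union would get 4.
Union's induced payoffs are 11, 0, 7, 4, so Union commits to N1. Subgame-perfect outcome: (N1, W) with payoffs (11, 10).
For the simultaneous game, intersect best replies.
Union's best replies: W→N1; X→N4; Y→N1; Z→N1.
Management's best replies: N1→W; N2→X; N3→W; N4→W.
Only (N1, W) has each player best-responding; Nash payoffs (11, 10).
Management earns 10 sequentially versus 10 at the Nash outcome: unchanged.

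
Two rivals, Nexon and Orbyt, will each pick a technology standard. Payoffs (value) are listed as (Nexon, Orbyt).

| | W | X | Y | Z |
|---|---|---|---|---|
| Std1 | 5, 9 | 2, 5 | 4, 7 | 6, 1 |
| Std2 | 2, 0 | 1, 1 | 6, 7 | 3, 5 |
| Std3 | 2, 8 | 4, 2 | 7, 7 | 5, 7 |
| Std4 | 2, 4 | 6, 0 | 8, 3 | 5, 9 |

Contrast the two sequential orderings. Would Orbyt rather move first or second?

If Nexon leads: Orbyt's best replies are Std1→W, Std2→Y, Std3→W, Std4→Z; Nexon's induced payoffs 5, 6, 2, 5; outcome (Std2, Y), payoffs (6, 7).
If Orbyt leads: Nexon's best replies are W→Std1, X→Std4, Y→Std4, Z→Std1; Orbyt's induced payoffs 9, 0, 3, 1; outcome (Std1, W), payoffs (5, 9).
Orbyt gets 9 moving first and 7 moving second, so Orbyt prefers to move first.

first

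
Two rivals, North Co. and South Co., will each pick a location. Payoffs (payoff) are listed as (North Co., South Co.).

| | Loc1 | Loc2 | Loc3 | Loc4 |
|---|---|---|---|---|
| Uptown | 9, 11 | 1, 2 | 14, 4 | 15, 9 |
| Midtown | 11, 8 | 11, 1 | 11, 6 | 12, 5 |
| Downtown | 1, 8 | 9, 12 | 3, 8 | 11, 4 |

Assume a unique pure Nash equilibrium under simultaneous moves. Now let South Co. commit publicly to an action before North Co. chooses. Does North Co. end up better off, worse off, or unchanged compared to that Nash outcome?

North Co. best-responds to each possible South Co. move:
- Loc1: BR = Midtown, leader payoff 8.
- Loc2: BR = Midtown, leader payoff 1.
- Loc3: BR = Uptown, leader payoff 4.
- Loc4: BR = Uptown, leader payoff 9.
Among 8, 1, 4, 9, the best is 9 at Loc4. Subgame-perfect outcome: (Uptown, Loc4) with payoffs (15, 9).
For the simultaneous game, intersect best replies.
North Co.'s best replies: Loc1→Midtown; Loc2→Midtown; Loc3→Uptown; Loc4→Uptown.
South Co.'s best replies: Uptown→Loc1; Midtown→Loc1; Downtown→Loc2.
Only (Midtown, Loc1) has each player best-responding; Nash payoffs (11, 8).
North Co. earns 15 sequentially versus 11 at the Nash outcome: better off.

better off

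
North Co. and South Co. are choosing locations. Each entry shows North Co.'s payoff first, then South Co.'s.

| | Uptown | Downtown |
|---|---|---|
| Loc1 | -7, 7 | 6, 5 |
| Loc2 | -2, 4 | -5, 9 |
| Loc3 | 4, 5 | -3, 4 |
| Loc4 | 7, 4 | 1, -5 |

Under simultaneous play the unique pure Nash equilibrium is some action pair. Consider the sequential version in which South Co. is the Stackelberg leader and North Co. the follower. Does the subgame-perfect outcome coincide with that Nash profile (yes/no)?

North Co. best-responds to each possible South Co. move:
- Uptown → North Co. plays Loc4 (best of -7, -2, 4, 7); South Co. gets 4.
- Downtown → North Co. plays Loc1 (best of 6, -5, -3, 1); South Co. gets 5.
Among 4, 5, the best is 5 at Downtown. Subgame-perfect outcome: (Loc1, Downtown) with payoffs (6, 5).
For the simultaneous game, intersect best replies.
North Co.'s best replies: Uptown→Loc4; Downtown→Loc1.
South Co.'s best replies: Loc1→Uptown; Loc2→Downtown; Loc3→Uptown; Loc4→Uptown.
Only (Loc4, Uptown) has each player best-responding; Nash payoffs (7, 4).
Sequential outcome (Loc1, Downtown) differs from the Nash profile (Loc4, Uptown).

no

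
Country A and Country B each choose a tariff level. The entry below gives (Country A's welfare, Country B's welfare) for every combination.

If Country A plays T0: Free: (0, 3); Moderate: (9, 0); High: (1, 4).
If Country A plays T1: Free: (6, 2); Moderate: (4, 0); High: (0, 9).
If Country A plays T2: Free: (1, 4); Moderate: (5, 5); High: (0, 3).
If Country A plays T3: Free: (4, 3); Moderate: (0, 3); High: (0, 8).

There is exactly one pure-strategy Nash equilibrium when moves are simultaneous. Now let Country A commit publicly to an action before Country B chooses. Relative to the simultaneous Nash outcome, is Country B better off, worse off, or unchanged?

better off

Work backward from Country B's decision.
- T0: BR = High, leader payoff 1.
- T1: BR = High, leader payoff 0.
- T2: BR = Moderate, leader payoff 5.
- T3: BR = High, leader payoff 0.
Among 1, 0, 5, 0, the best is 5 at T2. Subgame-perfect outcome: (T2, Moderate) with payoffs (5, 5).
For the simultaneous game, intersect best replies.
Country A's best replies: Free→T1; Moderate→T0; High→T0.
Country B's best replies: T0→High; T1→High; T2→Moderate; T3→High.
Only (T0, High) has each player best-responding; Nash payoffs (1, 4).
Country B earns 5 sequentially versus 4 at the Nash outcome: better off.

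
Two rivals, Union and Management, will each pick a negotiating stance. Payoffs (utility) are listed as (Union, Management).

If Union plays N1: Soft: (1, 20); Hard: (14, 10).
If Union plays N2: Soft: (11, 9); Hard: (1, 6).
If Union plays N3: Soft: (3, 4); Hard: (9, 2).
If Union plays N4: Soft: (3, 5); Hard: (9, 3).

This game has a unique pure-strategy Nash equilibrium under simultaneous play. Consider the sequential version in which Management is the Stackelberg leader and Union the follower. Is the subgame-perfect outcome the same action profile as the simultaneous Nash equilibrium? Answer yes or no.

Work backward from Union's decision.
- Soft: BR = N2, leader payoff 9.
- Hard: BR = N1, leader payoff 10.
Management's induced payoffs are 9, 10, so Management commits to Hard. Subgame-perfect outcome: (N1, Hard) with payoffs (14, 10).
Now find the simultaneous Nash equilibrium.
Union's best replies: Soft→N2; Hard→N1.
Management's best replies: N1→Soft; N2→Soft; N3→Soft; N4→Soft.
Only (N2, Soft) has each player best-responding; Nash payoffs (11, 9).
Sequential outcome (N1, Hard) differs from the Nash profile (N2, Soft).

no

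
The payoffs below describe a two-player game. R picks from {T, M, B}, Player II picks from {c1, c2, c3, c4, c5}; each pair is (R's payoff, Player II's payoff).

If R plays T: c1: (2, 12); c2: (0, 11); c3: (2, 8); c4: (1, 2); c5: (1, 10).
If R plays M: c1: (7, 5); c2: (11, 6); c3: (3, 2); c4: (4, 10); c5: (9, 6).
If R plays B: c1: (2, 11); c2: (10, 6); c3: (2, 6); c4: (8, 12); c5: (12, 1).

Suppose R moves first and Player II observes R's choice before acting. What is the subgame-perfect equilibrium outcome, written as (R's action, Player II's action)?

Solve by backward induction (R leads).
- T: BR = c1, leader payoff 2.
- M: BR = c4, leader payoff 4.
- B: BR = c4, leader payoff 8.
R's induced payoffs are 2, 4, 8, so R commits to B. Subgame-perfect outcome: (B, c4) with payoffs (8, 12).

(B, c4)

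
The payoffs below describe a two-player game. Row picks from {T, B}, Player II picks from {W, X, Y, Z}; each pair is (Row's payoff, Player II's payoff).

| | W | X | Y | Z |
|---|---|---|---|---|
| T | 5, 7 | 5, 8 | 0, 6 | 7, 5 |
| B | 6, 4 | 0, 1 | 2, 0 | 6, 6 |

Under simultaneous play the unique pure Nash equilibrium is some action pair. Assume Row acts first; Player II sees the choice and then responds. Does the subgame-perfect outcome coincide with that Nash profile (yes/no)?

no

Backward induction with Row moving first.
- T: BR = X, leader payoff 5.
- B: BR = Z, leader payoff 6.
Among 5, 6, the best is 6 at B. Subgame-perfect outcome: (B, Z) with payoffs (6, 6).
Under simultaneous play:
Row's best replies: W→B; X→T; Y→B; Z→T.
Player II's best replies: T→X; B→Z.
Only (T, X) has each player best-responding; Nash payoffs (5, 8).
Sequential outcome (B, Z) differs from the Nash profile (T, X).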